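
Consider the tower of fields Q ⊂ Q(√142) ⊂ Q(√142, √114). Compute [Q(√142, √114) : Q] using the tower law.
[Q(√142, √114) : Q] = 4

[Q(√142):Q] = 2 (min poly x^2 - 142, irreducible since 142 is squarefree > 1). For the top step, suppose √114 ∈ Q(√142), say √114 = c + d√142 with c, d ∈ Q. Squaring: 114 = c^2 + 142d^2 + 2cd√142. Since √142 ∉ Q this forces 2cd = 0. If d = 0 then √114 = c ∈ Q, contradicting 114 squarefree > 1. If c = 0 then 114 = 142d^2, so 142·114 = (142d)^2 is a perfect square in Q — but 142·114 = 16188 is not a perfect square (since 142 and 114 are distinct squarefree integers). Contradiction. Hence √114 ∉ Q(√142), so x^2 - 114 stays irreducible over Q(√142) and [Q(√142, √114) : Q(√142)] = 2. By the tower law, [Q(√142, √114) : Q] = 2 · 2 = 4.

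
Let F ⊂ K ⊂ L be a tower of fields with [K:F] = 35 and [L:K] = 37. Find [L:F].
[L:F] = 1295

The tower law says that for any tower of field extensions F ⊂ K ⊂ L with finite degrees, [L:F] = [L:K] · [K:F]. Here this gives [L:F] = 37 · 35 = 1295.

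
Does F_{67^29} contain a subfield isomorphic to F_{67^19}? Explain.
No: F_{67^19} is not a subfield of F_{67^29}

F_{p^m} embeds in F_{p^n} iff m | n. Here 19 ∤ 29 (since 29 = 1·19 + 10 with remainder 10 ≠ 0), so F_{67^19} is not a subfield of F_{67^29}. Equivalently: if it were, the tower law would give 19 = [F_{67^19}:F_67] dividing [F_{67^29}:F_67] = 29, contradiction.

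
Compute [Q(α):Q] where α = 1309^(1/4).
[Q(α):Q] = 4

α is a root of x^4 - 1309. By Eisenstein's criterion at the prime p = 7 (which divides the constant term 1309 but p^2 = 49 does not, since 1309 is squarefree), x^4 - 1309 is irreducible over Q. Hence [Q(α):Q] = 4.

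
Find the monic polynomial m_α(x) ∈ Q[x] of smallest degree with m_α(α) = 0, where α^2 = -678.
m_α(x) = x^2 + 678

α satisfies α^2 + 678 = 0, so x^2 + 678 annihilates α. Since d = -678 is squarefree and ≠ 1, it is not a perfect square in Q, so x^2 + 678 has no rational root and is therefore irreducible over Q (a degree-2 polynomial over a field is irreducible iff it has no root). Hence m_α(x) = x^2 + 678.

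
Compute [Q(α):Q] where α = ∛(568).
[Q(α):Q] = 3

The minimal polynomial of α is x^3 - 568, irreducible over Q since 568 is not a perfect cube (so x^3 - 568 has no rational root). Hence [Q(α):Q] = deg(m_α) = 3.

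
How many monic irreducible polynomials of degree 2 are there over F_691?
There are 238395 monic irreducible polynomials of degree 2 over F_691

Each element of F_{691^2} that lies in no proper subfield is a root of exactly one monic irreducible of degree 2 over F_691, and each such polynomial has 2 distinct roots in F_{691^2}. By Möbius inversion the count is N_691(2) = (1/2) Σ_{d|2} μ(2/d) · 691^d = (1/2)(μ(2)·691^1 + μ(1)·691^2) = 476790/2 = 238395.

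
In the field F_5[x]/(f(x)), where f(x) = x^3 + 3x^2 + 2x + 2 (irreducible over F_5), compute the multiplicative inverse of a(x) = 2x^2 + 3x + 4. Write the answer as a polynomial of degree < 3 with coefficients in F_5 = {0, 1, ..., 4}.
a(x)^(-1) ≡ 3x^2 + x + 3 (mod f(x))

Since f is irreducible over F_5, F_5[x]/(f) is a field and a(x) ≠ 0 has an inverse. Apply the extended Euclidean algorithm to f(x) and a(x) in F_5[x]: f(x) = (3x + 2)·a(x) + (4x + 4);  a(x) = (3x + 4)·(4x + 4) + (3). The last nonzero remainder is the constant 3 = gcd(f, a) in F_5. Back-substituting through the division chain expresses 3 = s(x)·a(x) + t(x)·f(x) with s(x) ≡ 4x^2 + 3x + 4 (mod f), so (4x^2 + 3x + 4)·a(x) ≡ 3 (mod f). Multiplying by 3^(-1) ≡ 2 in F_5 gives a(x)^(-1) ≡ 2·(4x^2 + 3x + 4) ≡ 3x^2 + x + 3 (mod f). Check: (2x^2 + 3x + 4)·(3x^2 + x + 3) = x^4 + x^3 + x^2 + 3x + 2 ≡ 1 (mod x^3 + 3x^2 + 2x + 2).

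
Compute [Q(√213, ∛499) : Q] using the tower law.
[Q(√213, ∛499) : Q] = 6

Let L = Q(√213, ∛499). Since Q(√213) ⊂ L and [Q(√213):Q] = 2, the tower law gives 2 | [L:Q]. Likewise Q(∛499) ⊂ L with [Q(∛499):Q] = 3 (because 499 is not a perfect cube), so 3 | [L:Q]. As gcd(2,3) = 1, [L:Q] is divisible by 6. Conversely L is generated over Q by √213 and ∛499, so [L:Q] ≤ 2·3 = 6. Therefore [Q(√213, ∛499) : Q] = 6.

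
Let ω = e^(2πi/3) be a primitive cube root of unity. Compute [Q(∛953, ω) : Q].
[Q(∛953, ω) : Q] = 6

[Q(∛953):Q] = 3 (min poly x^3 - 953, irreducible since 953 is not a perfect cube). [Q(ω):Q] = 2 (min poly x^2 + x + 1). Since Q(∛953) ⊂ R and ω ∉ R, we have ω ∉ Q(∛953), so x^2 + x + 1 remains irreducible over Q(∛953) and [Q(∛953, ω) : Q(∛953)] = 2. By the tower law, [Q(∛953, ω) : Q] = 3 · 2 = 6. (In fact Q(∛953, ω) is the splitting field of x^3 - 953 over Q.)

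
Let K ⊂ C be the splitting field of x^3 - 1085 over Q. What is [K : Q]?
[K : Q] = 6

The roots of x^3 - 1085 are ∛1085, ω∛1085, ω^2∛1085 where ω = e^(2πi/3) is a primitive cube root of unity, so K = Q(∛1085, ω). Now [Q(∛1085):Q] = 3 (since 1085 is not a perfect cube, x^3 - 1085 is irreducible) and [Q(ω):Q] = 2. Both 2 and 3 divide [K:Q], and [K:Q] ≤ 3·2 = 6, so [K:Q] = 6. (Equivalently: Q(∛1085) ⊂ R but ω ∉ R, so [K : Q(∛1085)] = 2.)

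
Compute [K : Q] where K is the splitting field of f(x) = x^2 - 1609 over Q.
[K : Q] = 2

f(x) = x^2 - 1609 factors as (x - √1609)(x + √1609). The splitting field is K = Q(√1609). Since 1609 is squarefree and > 1, it is not a perfect square, so x^2 - 1609 is irreducible over Q and [Q(√1609) : Q] = 2. Hence [K : Q] = 2.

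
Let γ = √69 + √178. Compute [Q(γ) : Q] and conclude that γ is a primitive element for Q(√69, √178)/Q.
[Q(γ) : Q] = 4 (equivalently, Q(γ) = Q(√69, √178))

Obviously Q(γ) ⊆ Q(√69, √178), and [Q(√69, √178):Q] = 4 (since 69, 178 are distinct squarefree integers > 1 with 12282 not a perfect square). To show equality we compute the minimal polynomial of γ. From γ = √69 + √178: γ^2 = 69 + 2√(12282) + 178 = 247 + 2√(12282), so γ^2 - 247 = 2√(12282); squaring, (γ^2 - 247)^2 = 4·12282, i.e. γ^4 - 494γ^2 + 61009 - 49128 = 0, i.e. γ^4 - 494γ^2 + 11881 = 0. So γ is a root of x^4 - 494x^2 + 11881. This polynomial is irreducible over Q: it has no rational root (each ±√69 ± √178 is irrational), and any factorization into two quadratics over Q would force √(12282) ∈ Q (pairing opposite roots) or √69, √178 ∈ Q (other pairings), all impossible. Hence [Q(γ):Q] = 4 = [Q(√69, √178):Q], so Q(γ) = Q(√69, √178).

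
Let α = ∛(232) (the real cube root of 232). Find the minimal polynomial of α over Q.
m_α(x) = x^3 - 232

α satisfies α^3 = 232, so x^3 - 232 annihilates α. By the rational root test, a rational root p/q (in lowest terms) of x^3 - 232 would satisfy p^3 = 232 q^3, forcing q = 1 and p^3 = 232; but 232 is not a perfect cube, contradiction. A monic cubic over Q with no rational root is irreducible (any nontrivial factorization would include a linear factor). Hence x^3 - 232 is the minimal polynomial of α, and in particular [Q(α):Q] = 3.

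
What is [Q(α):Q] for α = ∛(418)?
[Q(α):Q] = 3

The minimal polynomial of α is x^3 - 418, irreducible over Q since 418 is not a perfect cube (so x^3 - 418 has no rational root). Hence [Q(α):Q] = deg(m_α) = 3.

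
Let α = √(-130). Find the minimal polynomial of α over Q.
m_α(x) = x^2 + 130

α satisfies α^2 + 130 = 0, so x^2 + 130 annihilates α. Since d = -130 is squarefree and ≠ 1, it is not a perfect square in Q, so x^2 + 130 has no rational root and is therefore irreducible over Q (a degree-2 polynomial over a field is irreducible iff it has no root). Hence m_α(x) = x^2 + 130.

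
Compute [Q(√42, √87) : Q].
[Q(√42, √87) : Q] = 4

[Q(√42):Q] = 2 (min poly x^2 - 42, irreducible since 42 is squarefree > 1). For the top step, suppose √87 ∈ Q(√42), say √87 = c + d√42 with c, d ∈ Q. Squaring: 87 = c^2 + 42d^2 + 2cd√42. Since √42 ∉ Q this forces 2cd = 0. If d = 0 then √87 = c ∈ Q, contradicting 87 squarefree > 1. If c = 0 then 87 = 42d^2, so 42·87 = (42d)^2 is a perfect square in Q — but 42·87 = 3654 is not a perfect square (since 42 and 87 are distinct squarefree integers). Contradiction. Hence √87 ∉ Q(√42), so x^2 - 87 stays irreducible over Q(√42) and [Q(√42, √87) : Q(√42)] = 2. By the tower law, [Q(√42, √87) : Q] = 2 · 2 = 4.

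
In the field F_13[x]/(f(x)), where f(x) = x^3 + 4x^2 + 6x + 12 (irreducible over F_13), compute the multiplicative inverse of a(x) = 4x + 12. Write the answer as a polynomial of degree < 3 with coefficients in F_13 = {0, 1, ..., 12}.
a(x)^(-1) ≡ x^2 + x + 3 (mod f(x))

Since f is irreducible over F_13, F_13[x]/(f) is a field and a(x) ≠ 0 has an inverse. Apply the extended Euclidean algorithm to f(x) and a(x) in F_13[x]: f(x) = (10x^2 + 10x + 4)·a(x) + (3). The last nonzero remainder is the constant 3 = gcd(f, a) in F_13. Back-substituting through the division chain expresses 3 = s(x)·a(x) + t(x)·f(x) with s(x) ≡ 3x^2 + 3x + 9 (mod f), so (3x^2 + 3x + 9)·a(x) ≡ 3 (mod f). Multiplying by 3^(-1) ≡ 9 in F_13 gives a(x)^(-1) ≡ 9·(3x^2 + 3x + 9) ≡ x^2 + x + 3 (mod f). Check: (4x + 12)·(x^2 + x + 3) = 4x^3 + 3x^2 + 11x + 10 ≡ 1 (mod x^3 + 4x^2 + 6x + 12).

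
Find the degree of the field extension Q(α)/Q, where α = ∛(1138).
[Q(α):Q] = 3

The minimal polynomial of α is x^3 - 1138, irreducible over Q since 1138 is not a perfect cube (so x^3 - 1138 has no rational root). Hence [Q(α):Q] = deg(m_α) = 3.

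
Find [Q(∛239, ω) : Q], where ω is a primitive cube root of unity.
[Q(∛239, ω) : Q] = 6

[Q(∛239):Q] = 3 (min poly x^3 - 239, irreducible since 239 is not a perfect cube). [Q(ω):Q] = 2 (min poly x^2 + x + 1). Since Q(∛239) ⊂ R and ω ∉ R, we have ω ∉ Q(∛239), so x^2 + x + 1 remains irreducible over Q(∛239) and [Q(∛239, ω) : Q(∛239)] = 2. By the tower law, [Q(∛239, ω) : Q] = 3 · 2 = 6. (In fact Q(∛239, ω) is the splitting field of x^3 - 239 over Q.)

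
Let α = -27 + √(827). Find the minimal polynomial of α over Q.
m_α(x) = x^2 + 54x - 98

From α + 27 = √(827), squaring gives (α + 27)^2 = 827, i.e. α^2 + 54α + 729 = 827, so α^2 + 54α - 98 = 0. The discriminant of x^2 + 54x - 98 is (54)^2 - 4·(-98) = 2916 + 392 = 3308, and 4·(827) is not a perfect square in Q since 827 is squarefree and ≠ 1. Hence x^2 + 54x - 98 is irreducible over Q and is the minimal polynomial of α.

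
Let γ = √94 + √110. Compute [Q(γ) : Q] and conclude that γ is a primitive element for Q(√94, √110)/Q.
[Q(γ) : Q] = 4 (equivalently, Q(γ) = Q(√94, √110))

Obviously Q(γ) ⊆ Q(√94, √110), and [Q(√94, √110):Q] = 4 (since 94, 110 are distinct squarefree integers > 1 with 10340 not a perfect square). To show equality we compute the minimal polynomial of γ. From γ = √94 + √110: γ^2 = 94 + 2√(10340) + 110 = 204 + 2√(10340), so γ^2 - 204 = 2√(10340); squaring, (γ^2 - 204)^2 = 4·10340, i.e. γ^4 - 408γ^2 + 41616 - 41360 = 0, i.e. γ^4 - 408γ^2 + 256 = 0. So γ is a root of x^4 - 408x^2 + 256. This polynomial is irreducible over Q: it has no rational root (each ±√94 ± √110 is irrational), and any factorization into two quadratics over Q would force √(10340) ∈ Q (pairing opposite roots) or √94, √110 ∈ Q (other pairings), all impossible. Hence [Q(γ):Q] = 4 = [Q(√94, √110):Q], so Q(γ) = Q(√94, √110).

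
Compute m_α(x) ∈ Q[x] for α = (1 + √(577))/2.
m_α(x) = x^2 - x - 144

From 2α - 1 = √(577), squaring gives (2α - 1)^2 = 577, i.e. 4α^2 - 4α + 1 = 577, so α^2 - α + (1 - 577)/4 = 0. Since 577 ≡ 1 (mod 4), (1 - 577)/4 = -144 ∈ Z. The polynomial x^2 - x - 144 has discriminant 1 - 4·(-144) = 577, which is not a perfect square in Q (d = 577 is squarefree and ≠ 1), so x^2 - x - 144 is irreducible over Q. It is the minimal polynomial of α.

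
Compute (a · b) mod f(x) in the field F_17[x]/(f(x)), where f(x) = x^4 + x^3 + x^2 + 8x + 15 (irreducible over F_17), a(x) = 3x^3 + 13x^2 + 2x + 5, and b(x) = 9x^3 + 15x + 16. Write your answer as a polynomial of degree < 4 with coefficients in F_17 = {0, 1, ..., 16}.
a · b ≡ 2x^3 + 5x + 6 (mod f(x))

Multiply in F_17[x]: a(x)·b(x) = (3x^3 + 13x^2 + 2x + 5)·(9x^3 + 15x + 16) = 10x^6 + 15x^5 + 12x^4 + 16x^3 + 5x + 12. This has degree ≥ 4, so divide by f(x) over F_17: 10x^6 + 15x^5 + 12x^4 + 16x^3 + 5x + 12 = (10x^2 + 5x + 14)·(x^4 + x^3 + x^2 + 8x + 15) + (2x^3 + 5x + 6). Hence a·b ≡ 2x^3 + 5x + 6 (mod f). (F_17[x]/(f) is a field with 17^4 = 83521 elements since f is irreducible of degree 4.)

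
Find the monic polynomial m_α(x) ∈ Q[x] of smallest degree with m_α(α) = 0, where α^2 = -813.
m_α(x) = x^2 + 813

α satisfies α^2 + 813 = 0, so x^2 + 813 annihilates α. Since d = -813 is squarefree and ≠ 1, it is not a perfect square in Q, so x^2 + 813 has no rational root and is therefore irreducible over Q (a degree-2 polynomial over a field is irreducible iff it has no root). Hence m_α(x) = x^2 + 813.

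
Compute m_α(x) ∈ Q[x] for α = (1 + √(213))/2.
m_α(x) = x^2 - x - 53

From 2α - 1 = √(213), squaring gives (2α - 1)^2 = 213, i.e. 4α^2 - 4α + 1 = 213, so α^2 - α + (1 - 213)/4 = 0. Since 213 ≡ 1 (mod 4), (1 - 213)/4 = -53 ∈ Z. The polynomial x^2 - x - 53 has discriminant 1 - 4·(-53) = 213, which is not a perfect square in Q (d = 213 is squarefree and ≠ 1), so x^2 - x - 53 is irreducible over Q. It is the minimal polynomial of α.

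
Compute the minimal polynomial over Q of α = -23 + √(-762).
m_α(x) = x^2 + 46x + 1291

From α + 23 = √(-762), squaring gives (α + 23)^2 = -762, i.e. α^2 + 46α + 529 = -762, so α^2 + 46α + 1291 = 0. The discriminant of x^2 + 46x + 1291 is (46)^2 - 4·(1291) = 2116 - 5164 = -3048, and 4·(-762) is not a perfect square in Q since -762 is squarefree and ≠ 1. Hence x^2 + 46x + 1291 is irreducible over Q and is the minimal polynomial of α.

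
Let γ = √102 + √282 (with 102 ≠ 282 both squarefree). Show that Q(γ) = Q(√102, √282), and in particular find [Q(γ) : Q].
[Q(γ) : Q] = 4 (equivalently, Q(γ) = Q(√102, √282))

Obviously Q(γ) ⊆ Q(√102, √282), and [Q(√102, √282):Q] = 4 (since 102, 282 are distinct squarefree integers > 1 with 28764 not a perfect square). To show equality we compute the minimal polynomial of γ. From γ = √102 + √282: γ^2 = 102 + 2√(28764) + 282 = 384 + 2√(28764), so γ^2 - 384 = 2√(28764); squaring, (γ^2 - 384)^2 = 4·28764, i.e. γ^4 - 768γ^2 + 147456 - 115056 = 0, i.e. γ^4 - 768γ^2 + 32400 = 0. So γ is a root of x^4 - 768x^2 + 32400. This polynomial is irreducible over Q: it has no rational root (each ±√102 ± √282 is irrational), and any factorization into two quadratics over Q would force √(28764) ∈ Q (pairing opposite roots) or √102, √282 ∈ Q (other pairings), all impossible. Hence [Q(γ):Q] = 4 = [Q(√102, √282):Q], so Q(γ) = Q(√102, √282).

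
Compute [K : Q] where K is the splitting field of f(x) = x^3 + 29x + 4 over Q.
[K : Q] = 6

By the rational root test, any rational root of the monic integer polynomial f(x) = x^3 + 29x + 4 must be an integer dividing the constant term 4, i.e. one of ±{1, 2, 4}. Evaluating: f(1) = 34, f(-1) = -26, f(2) = 70, f(-2) = -62, f(4) = 184, f(-4) = -176; none is 0, so f has no rational root and is therefore irreducible over Q (a cubic with no linear factor over a field is irreducible). For an irreducible cubic, the Galois group is A_3 or S_3 according as the discriminant disc(f) = -4a^3 - 27b^2 = -4·(29)^3 - 27·(4)^2 = -97988 is or is not a square in Q. Here disc(f) = -97988 is not a perfect square in Q, so the Galois group of f over Q is not contained in A_3 and must be all of S_3. The splitting field has degree |S_3| = 6 over Q, so [K : Q] = 6.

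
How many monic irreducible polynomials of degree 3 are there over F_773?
There are 153963048 monic irreducible polynomials of degree 3 over F_773

Each element of F_{773^3} that lies in no proper subfield is a root of exactly one monic irreducible of degree 3 over F_773, and each such polynomial has 3 distinct roots in F_{773^3}. By Möbius inversion the count is N_773(3) = (1/3) Σ_{d|3} μ(3/d) · 773^d = (1/3)(μ(3)·773^1 + μ(1)·773^3) = 461889144/3 = 153963048.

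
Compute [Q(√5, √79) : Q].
[Q(√5, √79) : Q] = 4

[Q(√5):Q] = 2 (min poly x^2 - 5, irreducible since 5 is squarefree > 1). For the top step, suppose √79 ∈ Q(√5), say √79 = c + d√5 with c, d ∈ Q. Squaring: 79 = c^2 + 5d^2 + 2cd√5. Since √5 ∉ Q this forces 2cd = 0. If d = 0 then √79 = c ∈ Q, contradicting 79 squarefree > 1. If c = 0 then 79 = 5d^2, so 5·79 = (5d)^2 is a perfect square in Q — but 5·79 = 395 is not a perfect square (since 5 and 79 are distinct squarefree integers). Contradiction. Hence √79 ∉ Q(√5), so x^2 - 79 stays irreducible over Q(√5) and [Q(√5, √79) : Q(√5)] = 2. By the tower law, [Q(√5, √79) : Q] = 2 · 2 = 4.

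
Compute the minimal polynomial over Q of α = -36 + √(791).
m_α(x) = x^2 + 72x + 505

From α + 36 = √(791), squaring gives (α + 36)^2 = 791, i.e. α^2 + 72α + 1296 = 791, so α^2 + 72α + 505 = 0. The discriminant of x^2 + 72x + 505 is (72)^2 - 4·(505) = 5184 - 2020 = 3164, and 4·(791) is not a perfect square in Q since 791 is squarefree and ≠ 1. Hence x^2 + 72x + 505 is irreducible over Q and is the minimal polynomial of α.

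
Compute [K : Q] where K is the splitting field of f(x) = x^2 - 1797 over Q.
[K : Q] = 2

f(x) = x^2 - 1797 factors as (x - √1797)(x + √1797). The splitting field is K = Q(√1797). Since 1797 is squarefree and > 1, it is not a perfect square, so x^2 - 1797 is irreducible over Q and [Q(√1797) : Q] = 2. Hence [K : Q] = 2.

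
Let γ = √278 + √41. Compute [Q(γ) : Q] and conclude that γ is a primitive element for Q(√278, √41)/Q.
[Q(γ) : Q] = 4 (equivalently, Q(γ) = Q(√278, √41))

Obviously Q(γ) ⊆ Q(√278, √41), and [Q(√278, √41):Q] = 4 (since 278, 41 are distinct squarefree integers > 1 with 11398 not a perfect square). To show equality we compute the minimal polynomial of γ. From γ = √278 + √41: γ^2 = 278 + 2√(11398) + 41 = 319 + 2√(11398), so γ^2 - 319 = 2√(11398); squaring, (γ^2 - 319)^2 = 4·11398, i.e. γ^4 - 638γ^2 + 101761 - 45592 = 0, i.e. γ^4 - 638γ^2 + 56169 = 0. So γ is a root of x^4 - 638x^2 + 56169. This polynomial is irreducible over Q: it has no rational root (each ±√278 ± √41 is irrational), and any factorization into two quadratics over Q would force √(11398) ∈ Q (pairing opposite roots) or √278, √41 ∈ Q (other pairings), all impossible. Hence [Q(γ):Q] = 4 = [Q(√278, √41):Q], so Q(γ) = Q(√278, √41).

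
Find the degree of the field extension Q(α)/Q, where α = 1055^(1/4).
[Q(α):Q] = 4

α is a root of x^4 - 1055. By Eisenstein's criterion at the prime p = 5 (which divides the constant term 1055 but p^2 = 25 does not, since 1055 is squarefree), x^4 - 1055 is irreducible over Q. Hence [Q(α):Q] = 4.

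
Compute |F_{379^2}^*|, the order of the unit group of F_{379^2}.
|F_{379^2}^*| = 143640

F_{379^2} has 379^2 = 143641 elements; its multiplicative group consists of all nonzero elements, so |F_{379^2}^*| = 143641 - 1 = 143640. (It is cyclic since any finite subgroup of the multiplicative group of a field is cyclic.)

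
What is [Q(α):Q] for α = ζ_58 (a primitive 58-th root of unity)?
[Q(α):Q] = 28

The minimal polynomial of ζ_58 over Q is the 58-th cyclotomic polynomial Φ_58(x), which is irreducible over Q and has degree φ(58) = 28. Hence [Q(α):Q] = φ(58) = 28.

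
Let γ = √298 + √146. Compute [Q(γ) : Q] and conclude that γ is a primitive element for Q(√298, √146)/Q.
[Q(γ) : Q] = 4 (equivalently, Q(γ) = Q(√298, √146))

Obviously Q(γ) ⊆ Q(√298, √146), and [Q(√298, √146):Q] = 4 (since 298, 146 are distinct squarefree integers > 1 with 43508 not a perfect square). To show equality we compute the minimal polynomial of γ. From γ = √298 + √146: γ^2 = 298 + 2√(43508) + 146 = 444 + 2√(43508), so γ^2 - 444 = 2√(43508); squaring, (γ^2 - 444)^2 = 4·43508, i.e. γ^4 - 888γ^2 + 197136 - 174032 = 0, i.e. γ^4 - 888γ^2 + 23104 = 0. So γ is a root of x^4 - 888x^2 + 23104. This polynomial is irreducible over Q: it has no rational root (each ±√298 ± √146 is irrational), and any factorization into two quadratics over Q would force √(43508) ∈ Q (pairing opposite roots) or √298, √146 ∈ Q (other pairings), all impossible. Hence [Q(γ):Q] = 4 = [Q(√298, √146):Q], so Q(γ) = Q(√298, √146).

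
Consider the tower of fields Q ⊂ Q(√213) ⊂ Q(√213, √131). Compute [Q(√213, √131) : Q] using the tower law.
[Q(√213, √131) : Q] = 4

[Q(√213):Q] = 2 (min poly x^2 - 213, irreducible since 213 is squarefree > 1). For the top step, suppose √131 ∈ Q(√213), say √131 = c + d√213 with c, d ∈ Q. Squaring: 131 = c^2 + 213d^2 + 2cd√213. Since √213 ∉ Q this forces 2cd = 0. If d = 0 then √131 = c ∈ Q, contradicting 131 squarefree > 1. If c = 0 then 131 = 213d^2, so 213·131 = (213d)^2 is a perfect square in Q — but 213·131 = 27903 is not a perfect square (since 213 and 131 are distinct squarefree integers). Contradiction. Hence √131 ∉ Q(√213), so x^2 - 131 stays irreducible over Q(√213) and [Q(√213, √131) : Q(√213)] = 2. By the tower law, [Q(√213, √131) : Q] = 2 · 2 = 4.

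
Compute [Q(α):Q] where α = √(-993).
[Q(α):Q] = 2

[Q(α):Q] equals the degree of the minimal polynomial of α. Here α^2 = -993 and x^2 + 993 is irreducible (d = -993 is squarefree, ≠ 1, hence not a square), so deg(m_α) = 2. Thus [Q(α):Q] = 2.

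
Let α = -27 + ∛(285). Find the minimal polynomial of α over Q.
m_α(x) = x^3 + 81x^2 + 2187x + 19398

Set β = α + 27 = ∛(285), so β^3 = 285. Then (α + 27)^3 - 285 = 0, i.e. α is a root of g(x) = (x + 27)^3 - 285 = x^3 + 81x^2 + 2187x + 19398. Since g(x) = h(x + 27) where h(x) = x^3 - 285, and h is irreducible over Q (because 285 is not a perfect cube, so h has no rational root, and a monic cubic with no rational root is irreducible), g is also irreducible (irreducibility is preserved under the substitution x → x + 27). Hence m_α(x) = x^3 + 81x^2 + 2187x + 19398.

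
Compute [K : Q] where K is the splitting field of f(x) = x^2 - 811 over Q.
[K : Q] = 2

f(x) = x^2 - 811 factors as (x - √811)(x + √811). The splitting field is K = Q(√811). Since 811 is squarefree and > 1, it is not a perfect square, so x^2 - 811 is irreducible over Q and [Q(√811) : Q] = 2. Hence [K : Q] = 2.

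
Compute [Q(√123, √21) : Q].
[Q(√123, √21) : Q] = 4

[Q(√123):Q] = 2 (min poly x^2 - 123, irreducible since 123 is squarefree > 1). For the top step, suppose √21 ∈ Q(√123), say √21 = c + d√123 with c, d ∈ Q. Squaring: 21 = c^2 + 123d^2 + 2cd√123. Since √123 ∉ Q this forces 2cd = 0. If d = 0 then √21 = c ∈ Q, contradicting 21 squarefree > 1. If c = 0 then 21 = 123d^2, so 123·21 = (123d)^2 is a perfect square in Q — but 123·21 = 2583 is not a perfect square (since 123 and 21 are distinct squarefree integers). Contradiction. Hence √21 ∉ Q(√123), so x^2 - 21 stays irreducible over Q(√123) and [Q(√123, √21) : Q(√123)] = 2. By the tower law, [Q(√123, √21) : Q] = 2 · 2 = 4.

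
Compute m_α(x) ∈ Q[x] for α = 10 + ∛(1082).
m_α(x) = x^3 - 30x^2 + 300x - 2082

Set β = α - 10 = ∛(1082), so β^3 = 1082. Then (α - 10)^3 - 1082 = 0, i.e. α is a root of g(x) = (x - 10)^3 - 1082 = x^3 - 30x^2 + 300x - 2082. Since g(x) = h(x - 10) where h(x) = x^3 - 1082, and h is irreducible over Q (because 1082 is not a perfect cube, so h has no rational root, and a monic cubic with no rational root is irreducible), g is also irreducible (irreducibility is preserved under the substitution x → x - 10). Hence m_α(x) = x^3 - 30x^2 + 300x - 2082.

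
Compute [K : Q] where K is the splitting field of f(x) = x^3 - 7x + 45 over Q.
[K : Q] = 6

By the rational root test, any rational root of the monic integer polynomial f(x) = x^3 - 7x + 45 must be an integer dividing the constant term 45, i.e. one of ±{1, 3, 5, 9, 15, 45}. Evaluating: f(1) = 39, f(-1) = 51, f(3) = 51, f(-3) = 39, f(5) = 135, f(-5) = -45, f(9) = 711, f(-9) = -621, f(15) = 3315, f(-15) = -3225, f(45) = 90855, f(-45) = -90765; none is 0, so f has no rational root and is therefore irreducible over Q (a cubic with no linear factor over a field is irreducible). For an irreducible cubic, the Galois group is A_3 or S_3 according as the discriminant disc(f) = -4a^3 - 27b^2 = -4·(-7)^3 - 27·(45)^2 = -53303 is or is not a square in Q. Here disc(f) = -53303 is not a perfect square in Q, so the Galois group of f over Q is not contained in A_3 and must be all of S_3. The splitting field has degree |S_3| = 6 over Q, so [K : Q] = 6.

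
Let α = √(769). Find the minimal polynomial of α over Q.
m_α(x) = x^2 - 769

α satisfies α^2 - 769 = 0, so x^2 - 769 annihilates α. Since d = 769 is squarefree and ≠ 1, it is not a perfect square in Q, so x^2 - 769 has no rational root and is therefore irreducible over Q (a degree-2 polynomial over a field is irreducible iff it has no root). Hence m_α(x) = x^2 - 769.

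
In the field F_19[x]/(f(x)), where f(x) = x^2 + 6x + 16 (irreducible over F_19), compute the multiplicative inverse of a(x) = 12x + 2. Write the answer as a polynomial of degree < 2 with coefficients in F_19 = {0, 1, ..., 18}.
a(x)^(-1) ≡ 6x + 16 (mod f(x))

Since f is irreducible over F_19, F_19[x]/(f) is a field and a(x) ≠ 0 has an inverse. Apply the extended Euclidean algorithm to f(x) and a(x) in F_19[x]: f(x) = (8x + 15)·a(x) + (5). The last nonzero remainder is the constant 5 = gcd(f, a) in F_19. Back-substituting through the division chain expresses 5 = s(x)·a(x) + t(x)·f(x) with s(x) ≡ 11x + 4 (mod f), so (11x + 4)·a(x) ≡ 5 (mod f). Multiplying by 5^(-1) ≡ 4 in F_19 gives a(x)^(-1) ≡ 4·(11x + 4) ≡ 6x + 16 (mod f). Check: (12x + 2)·(6x + 16) = 15x^2 + 14x + 13 ≡ 1 (mod x^2 + 6x + 16).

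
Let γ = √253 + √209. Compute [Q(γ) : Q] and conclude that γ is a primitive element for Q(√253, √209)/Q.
[Q(γ) : Q] = 4 (equivalently, Q(γ) = Q(√253, √209))

Obviously Q(γ) ⊆ Q(√253, √209), and [Q(√253, √209):Q] = 4 (since 253, 209 are distinct squarefree integers > 1 with 52877 not a perfect square). To show equality we compute the minimal polynomial of γ. From γ = √253 + √209: γ^2 = 253 + 2√(52877) + 209 = 462 + 2√(52877), so γ^2 - 462 = 2√(52877); squaring, (γ^2 - 462)^2 = 4·52877, i.e. γ^4 - 924γ^2 + 213444 - 211508 = 0, i.e. γ^4 - 924γ^2 + 1936 = 0. So γ is a root of x^4 - 924x^2 + 1936. This polynomial is irreducible over Q: it has no rational root (each ±√253 ± √209 is irrational), and any factorization into two quadratics over Q would force √(52877) ∈ Q (pairing opposite roots) or √253, √209 ∈ Q (other pairings), all impossible. Hence [Q(γ):Q] = 4 = [Q(√253, √209):Q], so Q(γ) = Q(√253, √209).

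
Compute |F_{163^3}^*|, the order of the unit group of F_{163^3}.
|F_{163^3}^*| = 4330746

F_{163^3} has 163^3 = 4330747 elements; its multiplicative group consists of all nonzero elements, so |F_{163^3}^*| = 4330747 - 1 = 4330746. (It is cyclic since any finite subgroup of the multiplicative group of a field is cyclic.)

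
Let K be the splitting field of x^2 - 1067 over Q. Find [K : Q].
[K : Q] = 2

f(x) = x^2 - 1067 factors as (x - √1067)(x + √1067). The splitting field is K = Q(√1067). Since 1067 is squarefree and > 1, it is not a perfect square, so x^2 - 1067 is irreducible over Q and [Q(√1067) : Q] = 2. Hence [K : Q] = 2.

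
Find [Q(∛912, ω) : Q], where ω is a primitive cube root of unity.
[Q(∛912, ω) : Q] = 6

[Q(∛912):Q] = 3 (min poly x^3 - 912, irreducible since 912 is not a perfect cube). [Q(ω):Q] = 2 (min poly x^2 + x + 1). Since Q(∛912) ⊂ R and ω ∉ R, we have ω ∉ Q(∛912), so x^2 + x + 1 remains irreducible over Q(∛912) and [Q(∛912, ω) : Q(∛912)] = 2. By the tower law, [Q(∛912, ω) : Q] = 3 · 2 = 6. (In fact Q(∛912, ω) is the splitting field of x^3 - 912 over Q.)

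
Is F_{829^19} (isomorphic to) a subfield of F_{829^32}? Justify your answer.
No: F_{829^19} is not a subfield of F_{829^32}

F_{p^m} embeds in F_{p^n} iff m | n. Here 19 ∤ 32 (since 32 = 1·19 + 13 with remainder 13 ≠ 0), so F_{829^19} is not a subfield of F_{829^32}. Equivalently: if it were, the tower law would give 19 = [F_{829^19}:F_829] dividing [F_{829^32}:F_829] = 32, contradiction.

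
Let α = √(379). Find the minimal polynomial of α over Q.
m_α(x) = x^2 - 379

α satisfies α^2 - 379 = 0, so x^2 - 379 annihilates α. Since d = 379 is squarefree and ≠ 1, it is not a perfect square in Q, so x^2 - 379 has no rational root and is therefore irreducible over Q (a degree-2 polynomial over a field is irreducible iff it has no root). Hence m_α(x) = x^2 - 379.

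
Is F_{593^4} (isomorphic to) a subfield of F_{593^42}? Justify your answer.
No: F_{593^4} is not a subfield of F_{593^42}

F_{p^m} embeds in F_{p^n} iff m | n. Here 4 ∤ 42 (since 42 = 10·4 + 2 with remainder 2 ≠ 0), so F_{593^4} is not a subfield of F_{593^42}. Equivalently: if it were, the tower law would give 4 = [F_{593^4}:F_593] dividing [F_{593^42}:F_593] = 42, contradiction.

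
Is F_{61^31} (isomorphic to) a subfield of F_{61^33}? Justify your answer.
No: F_{61^31} is not a subfield of F_{61^33}

F_{p^m} embeds in F_{p^n} iff m | n. Here 31 ∤ 33 (since 33 = 1·31 + 2 with remainder 2 ≠ 0), so F_{61^31} is not a subfield of F_{61^33}. Equivalently: if it were, the tower law would give 31 = [F_{61^31}:F_61] dividing [F_{61^33}:F_61] = 33, contradiction.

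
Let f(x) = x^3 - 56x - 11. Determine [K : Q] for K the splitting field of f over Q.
[K : Q] = 6

By the rational root test, any rational root of the monic integer polynomial f(x) = x^3 - 56x - 11 must be an integer dividing the constant term -11, i.e. one of ±{1, 11}. Evaluating: f(1) = -66, f(-1) = 44, f(11) = 704, f(-11) = -726; none is 0, so f has no rational root and is therefore irreducible over Q (a cubic with no linear factor over a field is irreducible). For an irreducible cubic, the Galois group is A_3 or S_3 according as the discriminant disc(f) = -4a^3 - 27b^2 = -4·(-56)^3 - 27·(-11)^2 = 699197 is or is not a square in Q. Here disc(f) = 699197 is not a perfect square in Q, so the Galois group of f over Q is not contained in A_3 and must be all of S_3. The splitting field has degree |S_3| = 6 over Q, so [K : Q] = 6.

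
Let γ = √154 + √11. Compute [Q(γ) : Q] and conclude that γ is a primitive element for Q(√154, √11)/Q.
[Q(γ) : Q] = 4 (equivalently, Q(γ) = Q(√154, √11))

Obviously Q(γ) ⊆ Q(√154, √11), and [Q(√154, √11):Q] = 4 (since 154, 11 are distinct squarefree integers > 1 with 1694 not a perfect square). To show equality we compute the minimal polynomial of γ. From γ = √154 + √11: γ^2 = 154 + 2√(1694) + 11 = 165 + 2√(1694), so γ^2 - 165 = 2√(1694); squaring, (γ^2 - 165)^2 = 4·1694, i.e. γ^4 - 330γ^2 + 27225 - 6776 = 0, i.e. γ^4 - 330γ^2 + 20449 = 0. So γ is a root of x^4 - 330x^2 + 20449. This polynomial is irreducible over Q: it has no rational root (each ±√154 ± √11 is irrational), and any factorization into two quadratics over Q would force √(1694) ∈ Q (pairing opposite roots) or √154, √11 ∈ Q (other pairings), all impossible. Hence [Q(γ):Q] = 4 = [Q(√154, √11):Q], so Q(γ) = Q(√154, √11).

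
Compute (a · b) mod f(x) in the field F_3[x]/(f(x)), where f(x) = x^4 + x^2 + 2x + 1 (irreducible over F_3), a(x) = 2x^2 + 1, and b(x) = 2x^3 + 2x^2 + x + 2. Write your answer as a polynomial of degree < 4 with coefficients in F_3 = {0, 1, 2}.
a · b ≡ x + 1 (mod f(x))

Multiply in F_3[x]: a(x)·b(x) = (2x^2 + 1)·(2x^3 + 2x^2 + x + 2) = x^5 + x^4 + x^3 + x + 2. This has degree ≥ 4, so divide by f(x) over F_3: x^5 + x^4 + x^3 + x + 2 = (x + 1)·(x^4 + x^2 + 2x + 1) + (x + 1). Hence a·b ≡ x + 1 (mod f). (F_3[x]/(f) is a field with 3^4 = 81 elements since f is irreducible of degree 4.)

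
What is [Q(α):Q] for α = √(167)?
[Q(α):Q] = 2

[Q(α):Q] equals the degree of the minimal polynomial of α. Here α^2 = 167 and x^2 - 167 is irreducible (d = 167 is squarefree, ≠ 1, hence not a square), so deg(m_α) = 2. Thus [Q(α):Q] = 2.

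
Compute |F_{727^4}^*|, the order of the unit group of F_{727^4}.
|F_{727^4}^*| = 279342903840

F_{727^4} has 727^4 = 279342903841 elements; its multiplicative group consists of all nonzero elements, so |F_{727^4}^*| = 279342903841 - 1 = 279342903840. (It is cyclic since any finite subgroup of the multiplicative group of a field is cyclic.)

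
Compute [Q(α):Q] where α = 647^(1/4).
[Q(α):Q] = 4

α is a root of x^4 - 647. By Eisenstein's criterion at the prime p = 647 (which divides the constant term 647 but p^2 = 418609 does not, since 647 is squarefree), x^4 - 647 is irreducible over Q. Hence [Q(α):Q] = 4.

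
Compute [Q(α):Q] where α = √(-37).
[Q(α):Q] = 2

[Q(α):Q] equals the degree of the minimal polynomial of α. Here α^2 = -37 and x^2 + 37 is irreducible (d = -37 is squarefree, ≠ 1, hence not a square), so deg(m_α) = 2. Thus [Q(α):Q] = 2.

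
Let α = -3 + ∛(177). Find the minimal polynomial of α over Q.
m_α(x) = x^3 + 9x^2 + 27x - 150

Set β = α + 3 = ∛(177), so β^3 = 177. Then (α + 3)^3 - 177 = 0, i.e. α is a root of g(x) = (x + 3)^3 - 177 = x^3 + 9x^2 + 27x - 150. Since g(x) = h(x + 3) where h(x) = x^3 - 177, and h is irreducible over Q (because 177 is not a perfect cube, so h has no rational root, and a monic cubic with no rational root is irreducible), g is also irreducible (irreducibility is preserved under the substitution x → x + 3). Hence m_α(x) = x^3 + 9x^2 + 27x - 150.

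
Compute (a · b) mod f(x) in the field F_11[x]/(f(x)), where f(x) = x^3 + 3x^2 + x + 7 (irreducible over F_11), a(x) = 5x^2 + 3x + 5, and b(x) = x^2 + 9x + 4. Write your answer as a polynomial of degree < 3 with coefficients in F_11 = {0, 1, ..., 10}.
a · b ≡ 3x^2 + 9 (mod f(x))

Multiply in F_11[x]: a(x)·b(x) = (5x^2 + 3x + 5)·(x^2 + 9x + 4) = 5x^4 + 4x^3 + 8x^2 + 2x + 9. This has degree ≥ 3, so divide by f(x) over F_11: 5x^4 + 4x^3 + 8x^2 + 2x + 9 = (5x)·(x^3 + 3x^2 + x + 7) + (3x^2 + 9). Hence a·b ≡ 3x^2 + 9 (mod f). (F_11[x]/(f) is a field with 11^3 = 1331 elements since f is irreducible of degree 3.)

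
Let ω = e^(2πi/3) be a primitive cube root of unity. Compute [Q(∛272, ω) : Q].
[Q(∛272, ω) : Q] = 6

[Q(∛272):Q] = 3 (min poly x^3 - 272, irreducible since 272 is not a perfect cube). [Q(ω):Q] = 2 (min poly x^2 + x + 1). Since Q(∛272) ⊂ R and ω ∉ R, we have ω ∉ Q(∛272), so x^2 + x + 1 remains irreducible over Q(∛272) and [Q(∛272, ω) : Q(∛272)] = 2. By the tower law, [Q(∛272, ω) : Q] = 3 · 2 = 6. (In fact Q(∛272, ω) is the splitting field of x^3 - 272 over Q.)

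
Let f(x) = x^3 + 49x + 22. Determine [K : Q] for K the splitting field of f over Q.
[K : Q] = 6

By the rational root test, any rational root of the monic integer polynomial f(x) = x^3 + 49x + 22 must be an integer dividing the constant term 22, i.e. one of ±{1, 2, 11, 22}. Evaluating: f(1) = 72, f(-1) = -28, f(2) = 128, f(-2) = -84, f(11) = 1892, f(-11) = -1848, f(22) = 11748, f(-22) = -11704; none is 0, so f has no rational root and is therefore irreducible over Q (a cubic with no linear factor over a field is irreducible). For an irreducible cubic, the Galois group is A_3 or S_3 according as the discriminant disc(f) = -4a^3 - 27b^2 = -4·(49)^3 - 27·(22)^2 = -483664 is or is not a square in Q. Here disc(f) = -483664 is not a perfect square in Q, so the Galois group of f over Q is not contained in A_3 and must be all of S_3. The splitting field has degree |S_3| = 6 over Q, so [K : Q] = 6.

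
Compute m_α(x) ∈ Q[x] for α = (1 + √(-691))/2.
m_α(x) = x^2 - x + 173

From 2α - 1 = √(-691), squaring gives (2α - 1)^2 = -691, i.e. 4α^2 - 4α + 1 = -691, so α^2 - α + (1 + 691)/4 = 0. Since -691 ≡ 1 (mod 4), (1 + 691)/4 = 173 ∈ Z. The polynomial x^2 - x + 173 has discriminant 1 - 4·(173) = -691, which is not a perfect square in Q (d = -691 is squarefree and ≠ 1), so x^2 - x + 173 is irreducible over Q. It is the minimal polynomial of α.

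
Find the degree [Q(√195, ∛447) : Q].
[Q(√195, ∛447) : Q] = 6

Let L = Q(√195, ∛447). Since Q(√195) ⊂ L and [Q(√195):Q] = 2, the tower law gives 2 | [L:Q]. Likewise Q(∛447) ⊂ L with [Q(∛447):Q] = 3 (because 447 is not a perfect cube), so 3 | [L:Q]. As gcd(2,3) = 1, [L:Q] is divisible by 6. Conversely L is generated over Q by √195 and ∛447, so [L:Q] ≤ 2·3 = 6. Therefore [Q(√195, ∛447) : Q] = 6.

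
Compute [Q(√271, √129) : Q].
[Q(√271, √129) : Q] = 4

[Q(√271):Q] = 2 (min poly x^2 - 271, irreducible since 271 is squarefree > 1). For the top step, suppose √129 ∈ Q(√271), say √129 = c + d√271 with c, d ∈ Q. Squaring: 129 = c^2 + 271d^2 + 2cd√271. Since √271 ∉ Q this forces 2cd = 0. If d = 0 then √129 = c ∈ Q, contradicting 129 squarefree > 1. If c = 0 then 129 = 271d^2, so 271·129 = (271d)^2 is a perfect square in Q — but 271·129 = 34959 is not a perfect square (since 271 and 129 are distinct squarefree integers). Contradiction. Hence √129 ∉ Q(√271), so x^2 - 129 stays irreducible over Q(√271) and [Q(√271, √129) : Q(√271)] = 2. By the tower law, [Q(√271, √129) : Q] = 2 · 2 = 4.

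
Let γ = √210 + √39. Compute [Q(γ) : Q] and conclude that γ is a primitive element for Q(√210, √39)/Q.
[Q(γ) : Q] = 4 (equivalently, Q(γ) = Q(√210, √39))

Obviously Q(γ) ⊆ Q(√210, √39), and [Q(√210, √39):Q] = 4 (since 210, 39 are distinct squarefree integers > 1 with 8190 not a perfect square). To show equality we compute the minimal polynomial of γ. From γ = √210 + √39: γ^2 = 210 + 2√(8190) + 39 = 249 + 2√(8190), so γ^2 - 249 = 2√(8190); squaring, (γ^2 - 249)^2 = 4·8190, i.e. γ^4 - 498γ^2 + 62001 - 32760 = 0, i.e. γ^4 - 498γ^2 + 29241 = 0. So γ is a root of x^4 - 498x^2 + 29241. This polynomial is irreducible over Q: it has no rational root (each ±√210 ± √39 is irrational), and any factorization into two quadratics over Q would force √(8190) ∈ Q (pairing opposite roots) or √210, √39 ∈ Q (other pairings), all impossible. Hence [Q(γ):Q] = 4 = [Q(√210, √39):Q], so Q(γ) = Q(√210, √39).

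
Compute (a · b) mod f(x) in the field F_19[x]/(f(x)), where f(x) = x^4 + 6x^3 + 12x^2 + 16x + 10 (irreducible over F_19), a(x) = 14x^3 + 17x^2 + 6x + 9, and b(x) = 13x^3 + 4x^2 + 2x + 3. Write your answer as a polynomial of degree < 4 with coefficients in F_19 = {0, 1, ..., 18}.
a · b ≡ 8x^3 + 15x^2 + 11x + 12 (mod f(x))

Multiply in F_19[x]: a(x)·b(x) = (14x^3 + 17x^2 + 6x + 9)·(13x^3 + 4x^2 + 2x + 3) = 11x^6 + 11x^5 + 3x^4 + 8x^3 + 4x^2 + 17x + 8. This has degree ≥ 4, so divide by f(x) over F_19: 11x^6 + 11x^5 + 3x^4 + 8x^3 + 4x^2 + 17x + 8 = (11x^2 + 2x + 11)·(x^4 + 6x^3 + 12x^2 + 16x + 10) + (8x^3 + 15x^2 + 11x + 12). Hence a·b ≡ 8x^3 + 15x^2 + 11x + 12 (mod f). (F_19[x]/(f) is a field with 19^4 = 130321 elements since f is irreducible of degree 4.)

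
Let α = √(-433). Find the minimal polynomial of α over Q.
m_α(x) = x^2 + 433

α satisfies α^2 + 433 = 0, so x^2 + 433 annihilates α. Since d = -433 is squarefree and ≠ 1, it is not a perfect square in Q, so x^2 + 433 has no rational root and is therefore irreducible over Q (a degree-2 polynomial over a field is irreducible iff it has no root). Hence m_α(x) = x^2 + 433.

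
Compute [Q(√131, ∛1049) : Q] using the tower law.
[Q(√131, ∛1049) : Q] = 6

Let L = Q(√131, ∛1049). Since Q(√131) ⊂ L and [Q(√131):Q] = 2, the tower law gives 2 | [L:Q]. Likewise Q(∛1049) ⊂ L with [Q(∛1049):Q] = 3 (because 1049 is not a perfect cube), so 3 | [L:Q]. As gcd(2,3) = 1, [L:Q] is divisible by 6. Conversely L is generated over Q by √131 and ∛1049, so [L:Q] ≤ 2·3 = 6. Therefore [Q(√131, ∛1049) : Q] = 6.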